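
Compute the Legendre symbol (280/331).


p = 331 is prime, so compute (280/331) with the reciprocity algorithm (Jacobi-symbol steps: pull out 2s via (2/n), flip via reciprocity, reduce):
  pull out 2: (2/331) = -1  (since 331 mod 8 = 3)
  pull out 2: (2/331) = -1  (since 331 mod 8 = 3)
  pull out 2: (2/331) = -1  (since 331 mod 8 = 3)
  reciprocity: (35/331) -> -(331/35)
  reduce: (16/35)
  pull out 2: (2/35) = -1  (since 35 mod 8 = 3)
  pull out 2: (2/35) = -1  (since 35 mod 8 = 3)
  pull out 2: (2/35) = -1  (since 35 mod 8 = 3)
  pull out 2: (2/35) = -1  (since 35 mod 8 = 3)
  (1/35) = 1
Product of signs = 1
(280/331) = 1

1


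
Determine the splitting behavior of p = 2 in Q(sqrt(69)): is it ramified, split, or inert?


K = Q(sqrt(69)). Since d mod 4 = 1, disc(K) = 69.
Check p | disc: 69 mod 2 = 1.
p=2 does not divide disc (d is 1 mod 4). 2 splits iff d = 1 mod 8.
d mod 8 = 5, so (d/2) = -1.
(d/p) = -1, so p is inert: (p) stays prime with e=1, f=2, g=1.
Therefore p is inert.

inert


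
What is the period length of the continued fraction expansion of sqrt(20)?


Run the CF algorithm for sqrt(20).
a_0 = floor(sqrt(20)) = 4; set m_0=0, q_0=1.
Recurrence: m' = q*a - m,  q' = (d - m'^2)/q,  a' = floor((a_0 + m')/q').
  step 1: m=4, q=4, a=2
  step 2: m=4, q=1, a=8
a_2 = 2*a_0 = 8, so the period closes here.
sqrt(20) = [4; 2, 8]
Period length = 2

2


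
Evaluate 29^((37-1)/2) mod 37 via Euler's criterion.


p = 37 is prime and the exponent is (p-1)/2 = 18, so by Euler's criterion 29^18 = (29/37) = +1 or -1 mod 37.
Compute by square-and-multiply:
  18 = 16 + 2 (binary 10010)
  Repeated squaring mod 37: 29^1 = 29, 29^2 = 27, 29^4 = 26, 29^8 = 10, 29^16 = 26
  29^18 = 29^16 * 29^2 = 26 * 27 mod 37
    26 * 27 = 702 = 36 mod 37
  29^18 = 36 mod 37
Result 36 = p - 1 = -1 mod 37: 29 is a quadratic non-residue mod 37. As a residue in [0, p-1] the value is 36.
29^18 mod 37 = 36

36


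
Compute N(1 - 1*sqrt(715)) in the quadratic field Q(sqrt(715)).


N(a + b*sqrt(d)) = a^2 - d*b^2
= (1)^2 - (715)*(-1)^2
= 1 - 715
= -714

-714


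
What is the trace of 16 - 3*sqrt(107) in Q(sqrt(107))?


Tr(a + b*sqrt(d)) = (a + b*sqrt(d)) + (a - b*sqrt(d)) = 2a
= 2 * (16)
= 32

32


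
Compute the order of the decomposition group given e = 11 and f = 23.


|D_P| = e * f
= 11 * 23
= 253

253


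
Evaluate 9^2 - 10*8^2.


x^2 - d*y^2
= 9^2 - 10*8^2
= 81 - 640
= -559

-559


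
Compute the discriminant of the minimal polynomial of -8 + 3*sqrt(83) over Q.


The element -8 + 3*sqrt(83) has minimal polynomial:
x^2 + 16*x - 683
Discriminant = (16)^2 - 4*(-683)
= 256 + 2732
= 2988

2988


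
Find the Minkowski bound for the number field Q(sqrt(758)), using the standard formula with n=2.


d = 758, d mod 4 = 2, so disc(K) = 4d = 3032; |disc(K)| = 3032
Real quadratic field, so n = 2, s = r2 = 0, r1 = 2
M = (n!/n^n) * (4/pi)^s * sqrt(|disc(K)|) = (2!/2^2) * (4/pi)^0 * sqrt(3032)
= 0.5 * 1.000000 * 55.063600
= 27.5318

27.5318


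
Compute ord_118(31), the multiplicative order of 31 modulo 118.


We want ord_118(31), the smallest k >= 1 with 31^k = 1 mod 118.
n = 118 = 2 * 59, phi(118) = 58; the order divides phi(n).
Divisors of 58: 1, 2, 29, 58
Repeated squaring mod 118: 31^1 = 31, 31^2 = 17, 31^4 = 53, 31^8 = 95, 31^16 = 57, 31^32 = 63
Test divisors in increasing order:
  k=1: 31^1 = 31 mod 118
  k=2: 31^2 = 17 mod 118
  k=29: 31^29 = 57 * 95 * 53 * 31 = 117 mod 118
  k=58: 31^58 = 63 * 57 * 95 * 17 = 1 mod 118  <- first divisor giving 1
Order = 58

58


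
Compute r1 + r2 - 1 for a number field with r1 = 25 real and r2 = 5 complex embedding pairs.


By Dirichlet's unit theorem:
rank = r1 + r2 - 1
= 25 + 5 - 1
= 29

29


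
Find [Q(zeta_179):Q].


The degree equals Euler's totient phi(179).
179 = 179
phi(179) = 178

178


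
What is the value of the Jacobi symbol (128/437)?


Compute (128/437) via quadratic reciprocity:
  pull out 2: (2/437) = -1  (since 437 mod 8 = 5)
  pull out 2: (2/437) = -1  (since 437 mod 8 = 5)
  pull out 2: (2/437) = -1  (since 437 mod 8 = 5)
  pull out 2: (2/437) = -1  (since 437 mod 8 = 5)
  pull out 2: (2/437) = -1  (since 437 mod 8 = 5)
  pull out 2: (2/437) = -1  (since 437 mod 8 = 5)
  pull out 2: (2/437) = -1  (since 437 mod 8 = 5)
  (1/437) = 1
Product of signs = -1

-1


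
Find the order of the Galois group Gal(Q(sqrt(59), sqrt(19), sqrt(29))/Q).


The 3 square roots of distinct primes are multiplicatively independent over Q,
so [K:Q] = 2^3 and Gal(K/Q) is isomorphic to (Z/2Z)^3.
|Gal| = 2^3 = 8

8


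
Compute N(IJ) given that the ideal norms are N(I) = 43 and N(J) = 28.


N(IJ) = N(I) * N(J)
= 43 * 28
= 1204

1204


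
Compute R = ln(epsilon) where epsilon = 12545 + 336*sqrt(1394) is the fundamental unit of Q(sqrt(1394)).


epsilon = 12545 + 336*sqrt(1394)
= 25090.0000
R = ln(25090.0000)
= 10.1302

10.1302


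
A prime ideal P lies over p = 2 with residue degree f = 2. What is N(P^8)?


N(P^a) = p^(a*f)
= 2^(8*2)
= 2^16
= 65536

65536


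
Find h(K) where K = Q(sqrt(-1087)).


K = Q(sqrt(-1087)). d mod 4 = 1, so D = disc(K) = d = -1087
h(K) equals the number of primitive reduced positive-definite forms (a, b, c) = a*x^2 + b*x*y + c*y^2 with b^2 - 4ac = D,
where reduced means |b| <= a <= c, with b >= 0 whenever |b| = a or a = c, and primitive means gcd(a, b, c) = 1.
Reduced forces 3a^2 <= |D| = 1087, so 1 <= a <= 19; b must have the parity of D, and c = (b^2 - D)/(4a) must be an integer >= a.
Enumerate a = 1..19, b in [-a, a]:
  a=1: (1, 1, 272)  [1]
  a=2: (2, -1, 136), (2, 1, 136)  [2]
  a=3: none
  a=4: (4, -1, 68), (4, 1, 68)  [2]
  a=5..7: none
  a=8: (8, -1, 34), (8, 1, 34)  [2]
  a=9..15: none
  a=16: (16, -1, 17), (16, 1, 17)  [2]
  a=17..19: none
Total reduced forms: 1 + 2 + 2 + 2 + 2 = 9
h = 9

9


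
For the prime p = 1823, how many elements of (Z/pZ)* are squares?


For prime p, the number of non-zero quadratic residues is (p-1)/2.
= (1823-1)/2
= 911

911


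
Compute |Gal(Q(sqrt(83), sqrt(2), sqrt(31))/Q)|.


The 3 square roots of distinct primes are multiplicatively independent over Q,
so [K:Q] = 2^3 and Gal(K/Q) is isomorphic to (Z/2Z)^3.
|Gal| = 2^3 = 8

8


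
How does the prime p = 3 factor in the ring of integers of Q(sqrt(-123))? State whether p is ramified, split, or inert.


K = Q(sqrt(-123)). Since d mod 4 = 1, disc(K) = -123.
Check p | disc: -123 mod 3 = 0.
p divides disc, so p ramifies: (p) = P^2 with e=2, f=1, g=1.
Therefore p is ramified.

ramified


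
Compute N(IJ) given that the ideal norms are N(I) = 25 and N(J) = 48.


N(IJ) = N(I) * N(J)
= 25 * 48
= 1200

1200


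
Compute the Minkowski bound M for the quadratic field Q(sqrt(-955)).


d = -955, d mod 4 = 1, so disc(K) = d = -955; |disc(K)| = 955
Imaginary quadratic field, so n = 2, s = r2 = 1, r1 = 0
M = (n!/n^n) * (4/pi)^s * sqrt(|disc(K)|) = (2!/2^2) * (4/pi)^1 * sqrt(955)
= 0.5 * 1.273240 * 30.903074
= 19.6735

19.6735


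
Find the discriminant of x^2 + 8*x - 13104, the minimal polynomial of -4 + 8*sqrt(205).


The element -4 + 8*sqrt(205) has minimal polynomial:
x^2 + 8*x - 13104
Discriminant = (8)^2 - 4*(-13104)
= 64 + 52416
= 52480

52480


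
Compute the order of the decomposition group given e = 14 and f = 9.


|D_P| = e * f
= 14 * 9
= 126

126


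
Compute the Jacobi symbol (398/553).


Compute (398/553) via quadratic reciprocity:
  pull out 2: (2/553) = +1  (since 553 mod 8 = 1)
  reciprocity: (199/553) -> +(553/199)
  reduce: (155/199)
  reciprocity: (155/199) -> -(199/155)
  reduce: (44/155)
  pull out 2: (2/155) = -1  (since 155 mod 8 = 3)
  pull out 2: (2/155) = -1  (since 155 mod 8 = 3)
  reciprocity: (11/155) -> -(155/11)
  reduce: (1/11)
  (1/11) = 1
Product of signs = 1

1


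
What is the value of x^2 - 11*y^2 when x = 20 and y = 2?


x^2 - d*y^2
= 20^2 - 11*2^2
= 400 - 44
= 356

356


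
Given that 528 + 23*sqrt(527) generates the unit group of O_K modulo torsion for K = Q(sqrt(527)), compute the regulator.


epsilon = 528 + 23*sqrt(527)
= 1055.9991
R = ln(1055.9991)
= 6.9622

6.9622


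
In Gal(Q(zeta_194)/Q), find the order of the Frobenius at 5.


The Frobenius at p in Gal(Q(zeta_n)/Q) = (Z/nZ)* is the class of p, so its order is ord_194(5), the smallest k >= 1 with 5^k = 1 mod 194.
n = 194 = 2 * 97, phi(194) = 96; the order divides phi(n).
Divisors of 96: 1, 2, 3, 4, 6, 8, 12, 16, 24, 32, 48, 96
Repeated squaring mod 194: 5^1 = 5, 5^2 = 25, 5^4 = 43, 5^8 = 103, 5^16 = 133, 5^32 = 35, 5^64 = 61
Test divisors in increasing order:
  k=1: 5^1 = 5 mod 194
  k=2: 5^2 = 25 mod 194
  k=3: 5^3 = 25 * 5 = 125 mod 194
  k=4: 5^4 = 43 mod 194
  k=6: 5^6 = 43 * 25 = 105 mod 194
  k=8: 5^8 = 103 mod 194
  k=12: 5^12 = 103 * 43 = 161 mod 194
  k=16: 5^16 = 133 mod 194
  k=24: 5^24 = 133 * 103 = 119 mod 194
  k=32: 5^32 = 35 mod 194
  k=48: 5^48 = 35 * 133 = 193 mod 194
  k=96: 5^96 = 61 * 35 = 1 mod 194  <- first divisor giving 1
Order = 96

96


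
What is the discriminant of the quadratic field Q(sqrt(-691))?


For K = Q(sqrt(d)) with d squarefree: disc(K) = d if d = 1 mod 4, and disc(K) = 4d if d = 2 or 3 mod 4.
Here d = -691, and d mod 4 = 1.
d = 1 mod 4 (O_K = Z[(1+sqrt(d))/2]), so disc(K) = d = -691

-691


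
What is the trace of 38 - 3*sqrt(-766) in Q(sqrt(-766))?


Tr(a + b*sqrt(d)) = (a + b*sqrt(d)) + (a - b*sqrt(d)) = 2a
= 2 * (38)
= 76

76


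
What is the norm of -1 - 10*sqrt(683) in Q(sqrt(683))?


N(a + b*sqrt(d)) = a^2 - d*b^2
= (-1)^2 - (683)*(-10)^2
= 1 - 68300
= -68299

-68299


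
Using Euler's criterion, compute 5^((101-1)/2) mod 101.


p = 101 is prime and the exponent is (p-1)/2 = 50, so by Euler's criterion 5^50 = (5/101) = +1 or -1 mod 101.
Compute by square-and-multiply:
  50 = 32 + 16 + 2 (binary 110010)
  Repeated squaring mod 101: 5^1 = 5, 5^2 = 25, 5^4 = 19, 5^8 = 58, 5^16 = 31, 5^32 = 52
  5^50 = 5^32 * 5^16 * 5^2 = 52 * 31 * 25 mod 101
    52 * 31 = 1612 = 97 mod 101
    97 * 25 = 2425 = 1 mod 101
  5^50 = 1 mod 101
Result 1: 5 is a quadratic residue mod 101.
5^50 mod 101 = 1

1


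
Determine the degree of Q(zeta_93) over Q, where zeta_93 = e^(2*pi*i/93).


The degree equals Euler's totient phi(93).
93 = 3 * 31
phi(93) = 60

60


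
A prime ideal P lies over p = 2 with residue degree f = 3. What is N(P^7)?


N(P^a) = p^(a*f)
= 2^(7*3)
= 2^21
= 2097152

2097152


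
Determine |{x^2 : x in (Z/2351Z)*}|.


For prime p, the number of non-zero quadratic residues is (p-1)/2.
= (2351-1)/2
= 1175

1175


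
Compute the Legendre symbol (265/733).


p = 733 is prime, so compute (265/733) with the reciprocity algorithm (Jacobi-symbol steps: pull out 2s via (2/n), flip via reciprocity, reduce):
  reciprocity: (265/733) -> +(733/265)
  reduce: (203/265)
  reciprocity: (203/265) -> +(265/203)
  reduce: (62/203)
  pull out 2: (2/203) = -1  (since 203 mod 8 = 3)
  reciprocity: (31/203) -> -(203/31)
  reduce: (17/31)
  reciprocity: (17/31) -> +(31/17)
  reduce: (14/17)
  pull out 2: (2/17) = +1  (since 17 mod 8 = 1)
  reciprocity: (7/17) -> +(17/7)
  reduce: (3/7)
  reciprocity: (3/7) -> -(7/3)
  reduce: (1/3)
  (1/3) = 1
Product of signs = -1
(265/733) = -1

-1


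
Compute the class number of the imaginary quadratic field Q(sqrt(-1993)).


K = Q(sqrt(-1993)). d mod 4 = 3, so D = disc(K) = 4d = -7972
h(K) equals the number of primitive reduced positive-definite forms (a, b, c) = a*x^2 + b*x*y + c*y^2 with b^2 - 4ac = D,
where reduced means |b| <= a <= c, with b >= 0 whenever |b| = a or a = c, and primitive means gcd(a, b, c) = 1.
Reduced forces 3a^2 <= |D| = 7972, so 1 <= a <= 51; b must have the parity of D, and c = (b^2 - D)/(4a) must be an integer >= a.
Enumerate a = 1..51, b in [-a, a]:
  a=1: (1, 0, 1993)  [1]
  a=2: (2, 2, 997)  [1]
  a=3..6: none
  a=7: (7, -6, 286), (7, 6, 286)  [2]
  a=8..10: none
  a=11: (11, -6, 182), (11, 6, 182)  [2]
  a=12: none
  a=13: (13, -6, 154), (13, 6, 154)  [2]
  a=14: (14, -6, 143), (14, 6, 143)  [2]
  a=15..16: none
  a=17: (17, -16, 121), (17, 16, 121)  [2]
  a=18..21: none
  a=22: (22, -6, 91), (22, 6, 91)  [2]
  a=23: (23, -20, 91), (23, 20, 91)  [2]
  a=24..25: none
  a=26: (26, -6, 77), (26, 6, 77)  [2]
  a=27..33: none
  a=34: (34, -18, 61), (34, 18, 61)  [2]
  a=35..40: none
  a=41: (41, -8, 49), (41, 8, 49)  [2]
  a=42..45: none
  a=46: (46, -26, 47), (46, 26, 47)  [2]
  a=47..51: none
Total reduced forms: 1 + 1 + 2 + 2 + 2 + 2 + 2 + 2 + 2 + 2 + 2 + 2 + 2 = 24
h = 24

24


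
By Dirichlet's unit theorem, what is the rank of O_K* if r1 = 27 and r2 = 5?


By Dirichlet's unit theorem:
rank = r1 + r2 - 1
= 27 + 5 - 1
= 31

31


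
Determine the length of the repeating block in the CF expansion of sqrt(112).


Run the CF algorithm for sqrt(112).
a_0 = floor(sqrt(112)) = 10; set m_0=0, q_0=1.
Recurrence: m' = q*a - m,  q' = (d - m'^2)/q,  a' = floor((a_0 + m')/q').
  step 1: m=10, q=12, a=1
  step 2: m=2, q=9, a=1
  step 3: m=7, q=7, a=2
  step 4: m=7, q=9, a=1
  step 5: m=2, q=12, a=1
  step 6: m=10, q=1, a=20
a_6 = 2*a_0 = 20, so the period closes here.
sqrt(112) = [10; 1, 1, 2, 1, 1, 20]
Period length = 6

6


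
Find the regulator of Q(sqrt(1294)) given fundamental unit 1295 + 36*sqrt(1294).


epsilon = 1295 + 36*sqrt(1294)
= 2589.9996
R = ln(2589.9996)
= 7.8594

7.8594


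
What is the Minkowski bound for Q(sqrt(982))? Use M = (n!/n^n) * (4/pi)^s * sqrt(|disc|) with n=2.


d = 982, d mod 4 = 2, so disc(K) = 4d = 3928; |disc(K)| = 3928
Real quadratic field, so n = 2, s = r2 = 0, r1 = 2
M = (n!/n^n) * (4/pi)^s * sqrt(|disc(K)|) = (2!/2^2) * (4/pi)^0 * sqrt(3928)
= 0.5 * 1.000000 * 62.673758
= 31.3369

31.3369


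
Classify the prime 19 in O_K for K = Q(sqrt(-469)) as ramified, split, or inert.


K = Q(sqrt(-469)). Since d mod 4 = 3, disc(K) = -1876.
Check p | disc: -1876 mod 19 = 5.
p does not divide disc. Compute Legendre symbol (d/p):
6^((19-1)/2) mod 19 = 1
(d/p) = 1, so p splits: (p) = P*P' with e=1, f=1, g=2.
Therefore p is split.

split


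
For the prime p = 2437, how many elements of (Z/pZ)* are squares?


For prime p, the number of non-zero quadratic residues is (p-1)/2.
= (2437-1)/2
= 1218

1218


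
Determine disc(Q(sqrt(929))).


For K = Q(sqrt(d)) with d squarefree: disc(K) = d if d = 1 mod 4, and disc(K) = 4d if d = 2 or 3 mod 4.
Here d = 929, and d mod 4 = 1.
d = 1 mod 4 (O_K = Z[(1+sqrt(d))/2]), so disc(K) = d = 929

929


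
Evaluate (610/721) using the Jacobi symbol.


Compute (610/721) via quadratic reciprocity:
  pull out 2: (2/721) = +1  (since 721 mod 8 = 1)
  reciprocity: (305/721) -> +(721/305)
  reduce: (111/305)
  reciprocity: (111/305) -> +(305/111)
  reduce: (83/111)
  reciprocity: (83/111) -> -(111/83)
  reduce: (28/83)
  pull out 2: (2/83) = -1  (since 83 mod 8 = 3)
  pull out 2: (2/83) = -1  (since 83 mod 8 = 3)
  reciprocity: (7/83) -> -(83/7)
  reduce: (6/7)
  pull out 2: (2/7) = +1  (since 7 mod 8 = 7)
  reciprocity: (3/7) -> -(7/3)
  reduce: (1/3)
  (1/3) = 1
Product of signs = -1

-1


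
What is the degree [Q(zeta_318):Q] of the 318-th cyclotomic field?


The degree equals Euler's totient phi(318).
318 = 2 * 3 * 53
phi(318) = 104

104


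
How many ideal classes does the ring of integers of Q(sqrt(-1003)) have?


K = Q(sqrt(-1003)). d mod 4 = 1, so D = disc(K) = d = -1003
h(K) equals the number of primitive reduced positive-definite forms (a, b, c) = a*x^2 + b*x*y + c*y^2 with b^2 - 4ac = D,
where reduced means |b| <= a <= c, with b >= 0 whenever |b| = a or a = c, and primitive means gcd(a, b, c) = 1.
Reduced forces 3a^2 <= |D| = 1003, so 1 <= a <= 18; b must have the parity of D, and c = (b^2 - D)/(4a) must be an integer >= a.
Enumerate a = 1..18, b in [-a, a]:
  a=1: (1, 1, 251)  [1]
  a=2..10: none
  a=11: (11, -3, 23), (11, 3, 23)  [2]
  a=12..16: none
  a=17: (17, 17, 19)  [1]
  a=18: none
Total reduced forms: 1 + 2 + 1 = 4
h = 4

4


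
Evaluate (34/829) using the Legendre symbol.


p = 829 is prime, so compute (34/829) with the reciprocity algorithm (Jacobi-symbol steps: pull out 2s via (2/n), flip via reciprocity, reduce):
  pull out 2: (2/829) = -1  (since 829 mod 8 = 5)
  reciprocity: (17/829) -> +(829/17)
  reduce: (13/17)
  reciprocity: (13/17) -> +(17/13)
  reduce: (4/13)
  pull out 2: (2/13) = -1  (since 13 mod 8 = 5)
  pull out 2: (2/13) = -1  (since 13 mod 8 = 5)
  (1/13) = 1
Product of signs = -1
(34/829) = -1

-1


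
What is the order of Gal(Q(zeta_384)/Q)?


|Gal(Q(zeta_384)/Q)| = phi(384)
= 128

128


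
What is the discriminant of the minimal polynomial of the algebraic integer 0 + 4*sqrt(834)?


The element 0 + 4*sqrt(834) has minimal polynomial:
x^2 + 0*x - 13344
Discriminant = (0)^2 - 4*(-13344)
= 0 + 53376
= 53376

53376


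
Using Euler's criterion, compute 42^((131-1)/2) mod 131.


p = 131 is prime and the exponent is (p-1)/2 = 65, so by Euler's criterion 42^65 = (42/131) = +1 or -1 mod 131.
Compute by square-and-multiply:
  65 = 64 + 1 (binary 1000001)
  Repeated squaring mod 131: 42^1 = 42, 42^2 = 61, 42^4 = 53, 42^8 = 58, 42^16 = 89, 42^32 = 61, 42^64 = 53
  42^65 = 42^64 * 42^1 = 53 * 42 mod 131
    53 * 42 = 2226 = 130 mod 131
  42^65 = 130 mod 131
Result 130 = p - 1 = -1 mod 131: 42 is a quadratic non-residue mod 131. As a residue in [0, p-1] the value is 130.
42^65 mod 131 = 130

130


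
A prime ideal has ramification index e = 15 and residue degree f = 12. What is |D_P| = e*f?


|D_P| = e * f
= 15 * 12
= 180

180


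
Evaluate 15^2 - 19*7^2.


x^2 - d*y^2
= 15^2 - 19*7^2
= 225 - 931
= -706

-706


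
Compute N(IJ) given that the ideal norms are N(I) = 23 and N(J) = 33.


N(IJ) = N(I) * N(J)
= 23 * 33
= 759

759


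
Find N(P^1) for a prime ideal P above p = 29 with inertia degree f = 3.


N(P^a) = p^(a*f)
= 29^(1*3)
= 29^3
= 24389

24389


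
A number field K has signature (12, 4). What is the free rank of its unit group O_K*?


By Dirichlet's unit theorem:
rank = r1 + r2 - 1
= 12 + 4 - 1
= 15

15


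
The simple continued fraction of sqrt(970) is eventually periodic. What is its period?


Run the CF algorithm for sqrt(970).
a_0 = floor(sqrt(970)) = 31; set m_0=0, q_0=1.
Recurrence: m' = q*a - m,  q' = (d - m'^2)/q,  a' = floor((a_0 + m')/q').
  step 1: m=31, q=9, a=6
  step 2: m=23, q=49, a=1
  step 3: m=26, q=6, a=9
  step 4: m=28, q=31, a=1
  step 5: m=3, q=31, a=1
  step 6: m=28, q=6, a=9
  step 7: m=26, q=49, a=1
  step 8: m=23, q=9, a=6
  step 9: m=31, q=1, a=62
a_9 = 2*a_0 = 62, so the period closes here.
sqrt(970) = [31; 6, 1, 9, 1, 1, 9, 1, 6, 62]
Period length = 9

9


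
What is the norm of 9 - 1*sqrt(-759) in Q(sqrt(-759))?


N(a + b*sqrt(d)) = a^2 - d*b^2
= (9)^2 - (-759)*(-1)^2
= 81 + 759
= 840

840


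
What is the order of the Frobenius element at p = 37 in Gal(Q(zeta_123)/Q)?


The Frobenius at p in Gal(Q(zeta_n)/Q) = (Z/nZ)* is the class of p, so its order is ord_123(37), the smallest k >= 1 with 37^k = 1 mod 123.
n = 123 = 3 * 41, phi(123) = 80; the order divides phi(n).
Divisors of 80: 1, 2, 4, 5, 8, 10, 16, 20, 40, 80
Repeated squaring mod 123: 37^1 = 37, 37^2 = 16, 37^4 = 10, 37^8 = 100, 37^16 = 37, 37^32 = 16, 37^64 = 10
Test divisors in increasing order:
  k=1: 37^1 = 37 mod 123
  k=2: 37^2 = 16 mod 123
  k=4: 37^4 = 10 mod 123
  k=5: 37^5 = 10 * 37 = 1 mod 123  <- first divisor giving 1
Order = 5

5


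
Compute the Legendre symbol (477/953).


p = 953 is prime, so compute (477/953) with the reciprocity algorithm (Jacobi-symbol steps: pull out 2s via (2/n), flip via reciprocity, reduce):
  reciprocity: (477/953) -> +(953/477)
  reduce: (476/477)
  pull out 2: (2/477) = -1  (since 477 mod 8 = 5)
  pull out 2: (2/477) = -1  (since 477 mod 8 = 5)
  reciprocity: (119/477) -> +(477/119)
  reduce: (1/119)
  (1/119) = 1
Product of signs = 1
(477/953) = 1

1


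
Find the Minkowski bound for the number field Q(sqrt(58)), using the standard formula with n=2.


d = 58, d mod 4 = 2, so disc(K) = 4d = 232; |disc(K)| = 232
Real quadratic field, so n = 2, s = r2 = 0, r1 = 2
M = (n!/n^n) * (4/pi)^s * sqrt(|disc(K)|) = (2!/2^2) * (4/pi)^0 * sqrt(232)
= 0.5 * 1.000000 * 15.231546
= 7.6158

7.6158


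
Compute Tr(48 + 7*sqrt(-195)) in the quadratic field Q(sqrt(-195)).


Tr(a + b*sqrt(d)) = (a + b*sqrt(d)) + (a - b*sqrt(d)) = 2a
= 2 * (48)
= 96

96


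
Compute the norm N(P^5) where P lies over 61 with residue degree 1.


N(P^a) = p^(a*f)
= 61^(5*1)
= 61^5
= 844596301

844596301


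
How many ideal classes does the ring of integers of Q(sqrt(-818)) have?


K = Q(sqrt(-818)). d mod 4 = 2, so D = disc(K) = 4d = -3272
h(K) equals the number of primitive reduced positive-definite forms (a, b, c) = a*x^2 + b*x*y + c*y^2 with b^2 - 4ac = D,
where reduced means |b| <= a <= c, with b >= 0 whenever |b| = a or a = c, and primitive means gcd(a, b, c) = 1.
Reduced forces 3a^2 <= |D| = 3272, so 1 <= a <= 33; b must have the parity of D, and c = (b^2 - D)/(4a) must be an integer >= a.
Enumerate a = 1..33, b in [-a, a]:
  a=1: (1, 0, 818)  [1]
  a=2: (2, 0, 409)  [1]
  a=3: (3, -2, 273), (3, 2, 273)  [2]
  a=4..5: none
  a=6: (6, -4, 137), (6, 4, 137)  [2]
  a=7: (7, -2, 117), (7, 2, 117)  [2]
  a=8: none
  a=9: (9, -2, 91), (9, 2, 91)  [2]
  a=10..12: none
  a=13: (13, -2, 63), (13, 2, 63)  [2]
  a=14: (14, -12, 61), (14, 12, 61)  [2]
  a=15..16: none
  a=17: (17, -14, 51), (17, 14, 51)  [2]
  a=18: (18, -16, 49), (18, 16, 49)  [2]
  a=19..20: none
  a=21: (21, -16, 42), (21, -2, 39), (21, 2, 39), (21, 16, 42)  [4]
  a=22..25: none
  a=26: (26, -24, 37), (26, 24, 37)  [2]
  a=27: (27, -20, 34), (27, 20, 34)  [2]
  a=28: none
  a=29: (29, -18, 31), (29, 18, 31)  [2]
  a=30..33: none
Total reduced forms: 1 + 1 + 2 + 2 + 2 + 2 + 2 + 2 + 2 + 2 + 4 + 2 + 2 + 2 = 28
h = 28

28


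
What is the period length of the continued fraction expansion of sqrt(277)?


Run the CF algorithm for sqrt(277).
a_0 = floor(sqrt(277)) = 16; set m_0=0, q_0=1.
Recurrence: m' = q*a - m,  q' = (d - m'^2)/q,  a' = floor((a_0 + m')/q').
  step 1: m=16, q=21, a=1
  step 2: m=5, q=12, a=1
  step 3: m=7, q=19, a=1
  step 4: m=12, q=7, a=4
  step 5: m=16, q=3, a=10
  step 6: m=14, q=27, a=1
  step 7: m=13, q=4, a=7
  step 8: m=15, q=13, a=2
  step 9: m=11, q=12, a=2
  step 10: m=13, q=9, a=3
  step 11: m=14, q=9, a=3
  step 12: m=13, q=12, a=2
  step 13: m=11, q=13, a=2
  step 14: m=15, q=4, a=7
  step 15: m=13, q=27, a=1
  step 16: m=14, q=3, a=10
  step 17: m=16, q=7, a=4
  step 18: m=12, q=19, a=1
  step 19: m=7, q=12, a=1
  step 20: m=5, q=21, a=1
  step 21: m=16, q=1, a=32
a_21 = 2*a_0 = 32, so the period closes here.
sqrt(277) = [16; 1, 1, 1, 4, 10, 1, 7, 2, 2, 3, 3, 2, 2, 7, 1, 10, 4, 1, 1, 1, 32]
Period length = 21

21


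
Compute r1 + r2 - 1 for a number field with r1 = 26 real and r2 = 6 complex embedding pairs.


By Dirichlet's unit theorem:
rank = r1 + r2 - 1
= 26 + 6 - 1
= 31

31


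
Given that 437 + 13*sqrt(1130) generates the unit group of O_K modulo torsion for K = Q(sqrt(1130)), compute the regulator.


epsilon = 437 + 13*sqrt(1130)
= 874.0011
R = ln(874.0011)
= 6.7731

6.7731


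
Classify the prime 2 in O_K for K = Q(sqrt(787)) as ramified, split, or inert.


K = Q(sqrt(787)). Since d mod 4 = 3, disc(K) = 3148.
Check p | disc: 3148 mod 2 = 0.
p divides disc, so p ramifies: (p) = P^2 with e=2, f=1, g=1.
Therefore p is ramified.

ramified


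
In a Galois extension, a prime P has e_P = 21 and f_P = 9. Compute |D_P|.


|D_P| = e * f
= 21 * 9
= 189

189


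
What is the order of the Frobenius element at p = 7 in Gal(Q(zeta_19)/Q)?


The Frobenius at p in Gal(Q(zeta_n)/Q) = (Z/nZ)* is the class of p, so its order is ord_19(7), the smallest k >= 1 with 7^k = 1 mod 19.
n = 19 = 19, phi(19) = 18; the order divides phi(n).
Divisors of 18: 1, 2, 3, 6, 9, 18
Repeated squaring mod 19: 7^1 = 7, 7^2 = 11, 7^4 = 7, 7^8 = 11, 7^16 = 7
Test divisors in increasing order:
  k=1: 7^1 = 7 mod 19
  k=2: 7^2 = 11 mod 19
  k=3: 7^3 = 11 * 7 = 1 mod 19  <- first divisor giving 1
Order = 3

3


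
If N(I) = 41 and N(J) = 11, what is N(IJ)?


N(IJ) = N(I) * N(J)
= 41 * 11
= 451

451


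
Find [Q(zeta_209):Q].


The degree equals Euler's totient phi(209).
209 = 11 * 19
phi(209) = 180

180


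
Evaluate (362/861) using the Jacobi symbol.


Compute (362/861) via quadratic reciprocity:
  pull out 2: (2/861) = -1  (since 861 mod 8 = 5)
  reciprocity: (181/861) -> +(861/181)
  reduce: (137/181)
  reciprocity: (137/181) -> +(181/137)
  reduce: (44/137)
  pull out 2: (2/137) = +1  (since 137 mod 8 = 1)
  pull out 2: (2/137) = +1  (since 137 mod 8 = 1)
  reciprocity: (11/137) -> +(137/11)
  reduce: (5/11)
  reciprocity: (5/11) -> +(11/5)
  reduce: (1/5)
  (1/5) = 1
Product of signs = -1

-1


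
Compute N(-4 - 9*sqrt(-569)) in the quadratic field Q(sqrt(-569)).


N(a + b*sqrt(d)) = a^2 - d*b^2
= (-4)^2 - (-569)*(-9)^2
= 16 + 46089
= 46105

46105


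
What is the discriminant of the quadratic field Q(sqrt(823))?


For K = Q(sqrt(d)) with d squarefree: disc(K) = d if d = 1 mod 4, and disc(K) = 4d if d = 2 or 3 mod 4.
Here d = 823, and d mod 4 = 3.
d = 3 mod 4, not 1 (O_K = Z[sqrt(d)]), so disc(K) = 4d = 4 * (823) = 3292

3292


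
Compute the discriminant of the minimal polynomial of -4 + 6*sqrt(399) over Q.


The element -4 + 6*sqrt(399) has minimal polynomial:
x^2 + 8*x - 14348
Discriminant = (8)^2 - 4*(-14348)
= 64 + 57392
= 57456

57456


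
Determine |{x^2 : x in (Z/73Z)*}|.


For prime p, the number of non-zero quadratic residues is (p-1)/2.
= (73-1)/2
= 36

36


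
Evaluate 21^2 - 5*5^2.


x^2 - d*y^2
= 21^2 - 5*5^2
= 441 - 125
= 316

316


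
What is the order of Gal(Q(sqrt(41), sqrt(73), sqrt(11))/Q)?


The 3 square roots of distinct primes are multiplicatively independent over Q,
so [K:Q] = 2^3 and Gal(K/Q) is isomorphic to (Z/2Z)^3.
|Gal| = 2^3 = 8

8


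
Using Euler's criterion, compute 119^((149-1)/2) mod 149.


p = 149 is prime and the exponent is (p-1)/2 = 74, so by Euler's criterion 119^74 = (119/149) = +1 or -1 mod 149.
Compute by square-and-multiply:
  74 = 64 + 8 + 2 (binary 1001010)
  Repeated squaring mod 149: 119^1 = 119, 119^2 = 6, 119^4 = 36, 119^8 = 104, 119^16 = 88, 119^32 = 145, 119^64 = 16
  119^74 = 119^64 * 119^8 * 119^2 = 16 * 104 * 6 mod 149
    16 * 104 = 1664 = 25 mod 149
    25 * 6 = 150 = 1 mod 149
  119^74 = 1 mod 149
Result 1: 119 is a quadratic residue mod 149.
119^74 mod 149 = 1

1


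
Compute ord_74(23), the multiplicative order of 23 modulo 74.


We want ord_74(23), the smallest k >= 1 with 23^k = 1 mod 74.
n = 74 = 2 * 37, phi(74) = 36; the order divides phi(n).
Divisors of 36: 1, 2, 3, 4, 6, 9, 12, 18, 36
Repeated squaring mod 74: 23^1 = 23, 23^2 = 11, 23^4 = 47, 23^8 = 63, 23^16 = 47, 23^32 = 63
Test divisors in increasing order:
  k=1: 23^1 = 23 mod 74
  k=2: 23^2 = 11 mod 74
  k=3: 23^3 = 11 * 23 = 31 mod 74
  k=4: 23^4 = 47 mod 74
  k=6: 23^6 = 47 * 11 = 73 mod 74
  k=9: 23^9 = 63 * 23 = 43 mod 74
  k=12: 23^12 = 63 * 47 = 1 mod 74  <- first divisor giving 1
Order = 12

12


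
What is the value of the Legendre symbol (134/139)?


p = 139 is prime, so compute (134/139) with the reciprocity algorithm (Jacobi-symbol steps: pull out 2s via (2/n), flip via reciprocity, reduce):
  pull out 2: (2/139) = -1  (since 139 mod 8 = 3)
  reciprocity: (67/139) -> -(139/67)
  reduce: (5/67)
  reciprocity: (5/67) -> +(67/5)
  reduce: (2/5)
  pull out 2: (2/5) = -1  (since 5 mod 8 = 5)
  (1/5) = 1
Product of signs = -1
(134/139) = -1

-1


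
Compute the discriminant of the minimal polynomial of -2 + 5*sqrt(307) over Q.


The element -2 + 5*sqrt(307) has minimal polynomial:
x^2 + 4*x - 7671
Discriminant = (4)^2 - 4*(-7671)
= 16 + 30684
= 30700

30700


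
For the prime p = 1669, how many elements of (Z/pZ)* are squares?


For prime p, the number of non-zero quadratic residues is (p-1)/2.
= (1669-1)/2
= 834

834


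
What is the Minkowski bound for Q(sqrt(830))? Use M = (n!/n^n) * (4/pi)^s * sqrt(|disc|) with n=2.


d = 830, d mod 4 = 2, so disc(K) = 4d = 3320; |disc(K)| = 3320
Real quadratic field, so n = 2, s = r2 = 0, r1 = 2
M = (n!/n^n) * (4/pi)^s * sqrt(|disc(K)|) = (2!/2^2) * (4/pi)^0 * sqrt(3320)
= 0.5 * 1.000000 * 57.619441
= 28.8097

28.8097


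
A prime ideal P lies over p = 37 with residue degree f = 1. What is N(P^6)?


N(P^a) = p^(a*f)
= 37^(6*1)
= 37^6
= 2565726409

2565726409


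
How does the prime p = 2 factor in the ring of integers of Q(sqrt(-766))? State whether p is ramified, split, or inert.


K = Q(sqrt(-766)). Since d mod 4 = 2, disc(K) = -3064.
Check p | disc: -3064 mod 2 = 0.
p divides disc, so p ramifies: (p) = P^2 with e=2, f=1, g=1.
Therefore p is ramified.

ramified


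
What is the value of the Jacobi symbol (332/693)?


Compute (332/693) via quadratic reciprocity:
  pull out 2: (2/693) = -1  (since 693 mod 8 = 5)
  pull out 2: (2/693) = -1  (since 693 mod 8 = 5)
  reciprocity: (83/693) -> +(693/83)
  reduce: (29/83)
  reciprocity: (29/83) -> +(83/29)
  reduce: (25/29)
  reciprocity: (25/29) -> +(29/25)
  reduce: (4/25)
  pull out 2: (2/25) = +1  (since 25 mod 8 = 1)
  pull out 2: (2/25) = +1  (since 25 mod 8 = 1)
  (1/25) = 1
Product of signs = 1

1


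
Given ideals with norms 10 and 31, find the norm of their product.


N(IJ) = N(I) * N(J)
= 10 * 31
= 310

310


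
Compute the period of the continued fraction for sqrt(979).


Run the CF algorithm for sqrt(979).
a_0 = floor(sqrt(979)) = 31; set m_0=0, q_0=1.
Recurrence: m' = q*a - m,  q' = (d - m'^2)/q,  a' = floor((a_0 + m')/q').
  step 1: m=31, q=18, a=3
  step 2: m=23, q=25, a=2
  step 3: m=27, q=10, a=5
  step 4: m=23, q=45, a=1
  step 5: m=22, q=11, a=4
  step 6: m=22, q=45, a=1
  step 7: m=23, q=10, a=5
  step 8: m=27, q=25, a=2
  step 9: m=23, q=18, a=3
  step 10: m=31, q=1, a=62
a_10 = 2*a_0 = 62, so the period closes here.
sqrt(979) = [31; 3, 2, 5, 1, 4, 1, 5, 2, 3, 62]
Period length = 10

10


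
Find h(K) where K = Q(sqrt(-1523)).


K = Q(sqrt(-1523)). d mod 4 = 1, so D = disc(K) = d = -1523
h(K) equals the number of primitive reduced positive-definite forms (a, b, c) = a*x^2 + b*x*y + c*y^2 with b^2 - 4ac = D,
where reduced means |b| <= a <= c, with b >= 0 whenever |b| = a or a = c, and primitive means gcd(a, b, c) = 1.
Reduced forces 3a^2 <= |D| = 1523, so 1 <= a <= 22; b must have the parity of D, and c = (b^2 - D)/(4a) must be an integer >= a.
Enumerate a = 1..22, b in [-a, a]:
  a=1: (1, 1, 381)  [1]
  a=2: none
  a=3: (3, -1, 127), (3, 1, 127)  [2]
  a=4..8: none
  a=9: (9, -5, 43), (9, 5, 43)  [2]
  a=10..18: none
  a=19: (19, -15, 23), (19, 15, 23)  [2]
  a=20..22: none
Total reduced forms: 1 + 2 + 2 + 2 = 7
h = 7

7


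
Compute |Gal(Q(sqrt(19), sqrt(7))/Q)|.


The 2 square roots of distinct primes are multiplicatively independent over Q,
so [K:Q] = 2^2 and Gal(K/Q) is isomorphic to (Z/2Z)^2.
|Gal| = 2^2 = 4

4


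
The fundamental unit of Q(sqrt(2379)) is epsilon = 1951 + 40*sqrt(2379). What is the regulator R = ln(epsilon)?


epsilon = 1951 + 40*sqrt(2379)
= 3901.9997
R = ln(3901.9997)
= 8.2692

8.2692


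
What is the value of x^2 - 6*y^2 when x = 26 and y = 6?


x^2 - d*y^2
= 26^2 - 6*6^2
= 676 - 216
= 460

460


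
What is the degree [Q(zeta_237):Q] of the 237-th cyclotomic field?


The degree equals Euler's totient phi(237).
237 = 3 * 79
phi(237) = 156

156


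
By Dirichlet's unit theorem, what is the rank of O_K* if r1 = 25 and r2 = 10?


By Dirichlet's unit theorem:
rank = r1 + r2 - 1
= 25 + 10 - 1
= 34

34


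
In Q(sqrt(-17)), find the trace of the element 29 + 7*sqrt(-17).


Tr(a + b*sqrt(d)) = (a + b*sqrt(d)) + (a - b*sqrt(d)) = 2a
= 2 * (29)
= 58

58


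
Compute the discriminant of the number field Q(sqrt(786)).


For K = Q(sqrt(d)) with d squarefree: disc(K) = d if d = 1 mod 4, and disc(K) = 4d if d = 2 or 3 mod 4.
Here d = 786, and d mod 4 = 2.
d = 2 mod 4, not 1 (O_K = Z[sqrt(d)]), so disc(K) = 4d = 4 * (786) = 3144

3144


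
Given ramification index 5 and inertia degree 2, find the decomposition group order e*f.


|D_P| = e * f
= 5 * 2
= 10

10


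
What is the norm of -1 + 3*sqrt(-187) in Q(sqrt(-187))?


N(a + b*sqrt(d)) = a^2 - d*b^2
= (-1)^2 - (-187)*(3)^2
= 1 + 1683
= 1684

1684


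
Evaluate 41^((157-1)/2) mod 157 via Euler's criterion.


p = 157 is prime and the exponent is (p-1)/2 = 78, so by Euler's criterion 41^78 = (41/157) = +1 or -1 mod 157.
Compute by square-and-multiply:
  78 = 64 + 8 + 4 + 2 (binary 1001110)
  Repeated squaring mod 157: 41^1 = 41, 41^2 = 111, 41^4 = 75, 41^8 = 130, 41^16 = 101, 41^32 = 153, 41^64 = 16
  41^78 = 41^64 * 41^8 * 41^4 * 41^2 = 16 * 130 * 75 * 111 mod 157
    16 * 130 = 2080 = 39 mod 157
    39 * 75 = 2925 = 99 mod 157
    99 * 111 = 10989 = 156 mod 157
  41^78 = 156 mod 157
Result 156 = p - 1 = -1 mod 157: 41 is a quadratic non-residue mod 157. As a residue in [0, p-1] the value is 156.
41^78 mod 157 = 156

156


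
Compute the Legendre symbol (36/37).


p = 37 is prime, so compute (36/37) with the reciprocity algorithm (Jacobi-symbol steps: pull out 2s via (2/n), flip via reciprocity, reduce):
  pull out 2: (2/37) = -1  (since 37 mod 8 = 5)
  pull out 2: (2/37) = -1  (since 37 mod 8 = 5)
  reciprocity: (9/37) -> +(37/9)
  reduce: (1/9)
  (1/9) = 1
Product of signs = 1
(36/37) = 1

1


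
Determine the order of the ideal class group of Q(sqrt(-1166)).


K = Q(sqrt(-1166)). d mod 4 = 2, so D = disc(K) = 4d = -4664
h(K) equals the number of primitive reduced positive-definite forms (a, b, c) = a*x^2 + b*x*y + c*y^2 with b^2 - 4ac = D,
where reduced means |b| <= a <= c, with b >= 0 whenever |b| = a or a = c, and primitive means gcd(a, b, c) = 1.
Reduced forces 3a^2 <= |D| = 4664, so 1 <= a <= 39; b must have the parity of D, and c = (b^2 - D)/(4a) must be an integer >= a.
Enumerate a = 1..39, b in [-a, a]:
  a=1: (1, 0, 1166)  [1]
  a=2: (2, 0, 583)  [1]
  a=3: (3, -2, 389), (3, 2, 389)  [2]
  a=4: none
  a=5: (5, -4, 234), (5, 4, 234)  [2]
  a=6: (6, -4, 195), (6, 4, 195)  [2]
  a=7..8: none
  a=9: (9, -4, 130), (9, 4, 130)  [2]
  a=10: (10, -4, 117), (10, 4, 117)  [2]
  a=11: (11, 0, 106)  [1]
  a=12: none
  a=13: (13, -4, 90), (13, 4, 90)  [2]
  a=14: none
  a=15: (15, -14, 81), (15, -4, 78), (15, 4, 78), (15, 14, 81)  [4]
  a=16..17: none
  a=18: (18, -4, 65), (18, 4, 65)  [2]
  a=19..21: none
  a=22: (22, 0, 53)  [1]
  a=23..24: none
  a=25: (25, -6, 47), (25, 6, 47)  [2]
  a=26: (26, -4, 45), (26, 4, 45)  [2]
  a=27: (27, -14, 45), (27, 14, 45)  [2]
  a=28: none
  a=29: (29, -18, 43), (29, 18, 43)  [2]
  a=30: (30, -16, 41), (30, -4, 39), (30, 4, 39), (30, 16, 41)  [4]
  a=31..32: none
  a=33: (33, -22, 39), (33, 22, 39)  [2]
  a=34..39: none
Total reduced forms: 1 + 1 + 2 + 2 + 2 + 2 + 2 + 1 + 2 + 4 + 2 + 1 + 2 + 2 + 2 + 2 + 4 + 2 = 36
h = 36

36


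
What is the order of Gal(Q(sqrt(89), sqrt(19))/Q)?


The 2 square roots of distinct primes are multiplicatively independent over Q,
so [K:Q] = 2^2 and Gal(K/Q) is isomorphic to (Z/2Z)^2.
|Gal| = 2^2 = 4

4


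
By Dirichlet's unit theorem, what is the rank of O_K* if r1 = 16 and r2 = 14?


By Dirichlet's unit theorem:
rank = r1 + r2 - 1
= 16 + 14 - 1
= 29

29


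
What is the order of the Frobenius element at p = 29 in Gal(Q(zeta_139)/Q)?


The Frobenius at p in Gal(Q(zeta_n)/Q) = (Z/nZ)* is the class of p, so its order is ord_139(29), the smallest k >= 1 with 29^k = 1 mod 139.
n = 139 = 139, phi(139) = 138; the order divides phi(n).
Divisors of 138: 1, 2, 3, 6, 23, 46, 69, 138
Repeated squaring mod 139: 29^1 = 29, 29^2 = 7, 29^4 = 49, 29^8 = 38, 29^16 = 54, 29^32 = 136, 29^64 = 9, 29^128 = 81
Test divisors in increasing order:
  k=1: 29^1 = 29 mod 139
  k=2: 29^2 = 7 mod 139
  k=3: 29^3 = 7 * 29 = 64 mod 139
  k=6: 29^6 = 49 * 7 = 65 mod 139
  k=23: 29^23 = 54 * 49 * 7 * 29 = 42 mod 139
  k=46: 29^46 = 136 * 38 * 49 * 7 = 96 mod 139
  k=69: 29^69 = 9 * 49 * 29 = 1 mod 139  <- first divisor giving 1
Order = 69

69


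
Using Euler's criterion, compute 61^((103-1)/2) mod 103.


p = 103 is prime and the exponent is (p-1)/2 = 51, so by Euler's criterion 61^51 = (61/103) = +1 or -1 mod 103.
Compute by square-and-multiply:
  51 = 32 + 16 + 2 + 1 (binary 110011)
  Repeated squaring mod 103: 61^1 = 61, 61^2 = 13, 61^4 = 66, 61^8 = 30, 61^16 = 76, 61^32 = 8
  61^51 = 61^32 * 61^16 * 61^2 * 61^1 = 8 * 76 * 13 * 61 mod 103
    8 * 76 = 608 = 93 mod 103
    93 * 13 = 1209 = 76 mod 103
    76 * 61 = 4636 = 1 mod 103
  61^51 = 1 mod 103
Result 1: 61 is a quadratic residue mod 103.
61^51 mod 103 = 1

1


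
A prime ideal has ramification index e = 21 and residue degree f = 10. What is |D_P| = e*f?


|D_P| = e * f
= 21 * 10
= 210

210


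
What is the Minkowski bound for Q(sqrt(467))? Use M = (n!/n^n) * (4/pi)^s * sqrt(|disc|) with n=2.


d = 467, d mod 4 = 3, so disc(K) = 4d = 1868; |disc(K)| = 1868
Real quadratic field, so n = 2, s = r2 = 0, r1 = 2
M = (n!/n^n) * (4/pi)^s * sqrt(|disc(K)|) = (2!/2^2) * (4/pi)^0 * sqrt(1868)
= 0.5 * 1.000000 * 43.220366
= 21.6102

21.6102


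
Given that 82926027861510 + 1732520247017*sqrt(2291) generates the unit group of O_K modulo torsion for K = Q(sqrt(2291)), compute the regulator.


epsilon = 82926027861510 + 1732520247017*sqrt(2291)
= 1.6585e+14
R = ln(1.6585e+14)
= 32.7421

32.7421


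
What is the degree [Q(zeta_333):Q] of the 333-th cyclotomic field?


The degree equals Euler's totient phi(333).
333 = 3^2 * 37
phi(333) = 216

216


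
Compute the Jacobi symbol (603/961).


Compute (603/961) via quadratic reciprocity:
  reciprocity: (603/961) -> +(961/603)
  reduce: (358/603)
  pull out 2: (2/603) = -1  (since 603 mod 8 = 3)
  reciprocity: (179/603) -> -(603/179)
  reduce: (66/179)
  pull out 2: (2/179) = -1  (since 179 mod 8 = 3)
  reciprocity: (33/179) -> +(179/33)
  reduce: (14/33)
  pull out 2: (2/33) = +1  (since 33 mod 8 = 1)
  reciprocity: (7/33) -> +(33/7)
  reduce: (5/7)
  reciprocity: (5/7) -> +(7/5)
  reduce: (2/5)
  pull out 2: (2/5) = -1  (since 5 mod 8 = 5)
  (1/5) = 1
Product of signs = 1

1


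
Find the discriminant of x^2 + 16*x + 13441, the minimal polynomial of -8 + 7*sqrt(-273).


The element -8 + 7*sqrt(-273) has minimal polynomial:
x^2 + 16*x + 13441
Discriminant = (16)^2 - 4*(13441)
= 256 - 53764
= -53508

-53508


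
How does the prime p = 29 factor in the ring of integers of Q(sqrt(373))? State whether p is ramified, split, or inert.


K = Q(sqrt(373)). Since d mod 4 = 1, disc(K) = 373.
Check p | disc: 373 mod 29 = 25.
p does not divide disc. Compute Legendre symbol (d/p):
25^((29-1)/2) mod 29 = 1
(d/p) = 1, so p splits: (p) = P*P' with e=1, f=1, g=2.
Therefore p is split.

split


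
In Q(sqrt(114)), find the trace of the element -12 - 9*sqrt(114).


Tr(a + b*sqrt(d)) = (a + b*sqrt(d)) + (a - b*sqrt(d)) = 2a
= 2 * (-12)
= -24

-24


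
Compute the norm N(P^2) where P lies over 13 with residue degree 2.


N(P^a) = p^(a*f)
= 13^(2*2)
= 13^4
= 28561

28561


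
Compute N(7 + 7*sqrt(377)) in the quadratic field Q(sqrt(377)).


N(a + b*sqrt(d)) = a^2 - d*b^2
= (7)^2 - (377)*(7)^2
= 49 - 18473
= -18424

-18424


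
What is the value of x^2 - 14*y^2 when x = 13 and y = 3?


x^2 - d*y^2
= 13^2 - 14*3^2
= 169 - 126
= 43

43


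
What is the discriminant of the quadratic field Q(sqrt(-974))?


For K = Q(sqrt(d)) with d squarefree: disc(K) = d if d = 1 mod 4, and disc(K) = 4d if d = 2 or 3 mod 4.
Here d = -974, and d mod 4 = 2.
d = 2 mod 4, not 1 (O_K = Z[sqrt(d)]), so disc(K) = 4d = 4 * (-974) = -3896

-3896


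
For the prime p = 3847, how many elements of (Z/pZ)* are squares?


For prime p, the number of non-zero quadratic residues is (p-1)/2.
= (3847-1)/2
= 1923

1923


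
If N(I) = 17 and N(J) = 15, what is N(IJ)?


N(IJ) = N(I) * N(J)
= 17 * 15
= 255

255


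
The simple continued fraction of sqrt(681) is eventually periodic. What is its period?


Run the CF algorithm for sqrt(681).
a_0 = floor(sqrt(681)) = 26; set m_0=0, q_0=1.
Recurrence: m' = q*a - m,  q' = (d - m'^2)/q,  a' = floor((a_0 + m')/q').
  step 1: m=26, q=5, a=10
  step 2: m=24, q=21, a=2
  step 3: m=18, q=17, a=2
  step 4: m=16, q=25, a=1
  step 5: m=9, q=24, a=1
  step 6: m=15, q=19, a=2
  step 7: m=23, q=8, a=6
  step 8: m=25, q=7, a=7
  step 9: m=24, q=15, a=3
  step 10: m=21, q=16, a=2
  step 11: m=11, q=35, a=1
  step 12: m=24, q=3, a=16
  step 13: m=24, q=35, a=1
  step 14: m=11, q=16, a=2
  step 15: m=21, q=15, a=3
  step 16: m=24, q=7, a=7
  step 17: m=25, q=8, a=6
  step 18: m=23, q=19, a=2
  step 19: m=15, q=24, a=1
  step 20: m=9, q=25, a=1
  step 21: m=16, q=17, a=2
  step 22: m=18, q=21, a=2
  step 23: m=24, q=5, a=10
  step 24: m=26, q=1, a=52
a_24 = 2*a_0 = 52, so the period closes here.
sqrt(681) = [26; 10, 2, 2, 1, 1, 2, 6, 7, 3, 2, 1, 16, 1, 2, 3, 7, 6, 2, 1, 1, 2, 2, 10, 52]
Period length = 24

24
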